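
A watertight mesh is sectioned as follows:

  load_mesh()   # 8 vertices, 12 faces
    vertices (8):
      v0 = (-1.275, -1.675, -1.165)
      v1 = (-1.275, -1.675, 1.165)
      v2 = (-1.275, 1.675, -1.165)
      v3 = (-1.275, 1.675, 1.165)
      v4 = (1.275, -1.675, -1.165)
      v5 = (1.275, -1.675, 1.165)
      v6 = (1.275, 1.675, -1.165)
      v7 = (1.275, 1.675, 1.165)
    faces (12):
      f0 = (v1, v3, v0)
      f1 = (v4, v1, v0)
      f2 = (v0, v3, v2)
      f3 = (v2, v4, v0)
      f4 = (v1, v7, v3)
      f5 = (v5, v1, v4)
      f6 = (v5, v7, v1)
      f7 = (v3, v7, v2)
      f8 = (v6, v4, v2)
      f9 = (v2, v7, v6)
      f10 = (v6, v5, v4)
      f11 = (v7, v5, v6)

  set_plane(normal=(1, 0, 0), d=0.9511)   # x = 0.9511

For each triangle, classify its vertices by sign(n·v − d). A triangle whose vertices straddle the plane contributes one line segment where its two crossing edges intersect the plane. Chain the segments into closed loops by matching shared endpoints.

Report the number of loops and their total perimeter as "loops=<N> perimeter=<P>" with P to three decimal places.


Straddling triangles (8 of 12):
  (v4,v1,v0) [+--] → (0.9511, -1.675, -0.869044)–(0.9511, -1.675, -1.165)  len=0.2960
  (v2,v4,v0) [-+-] → (0.9511, -1.24948, -1.165)–(0.9511, -1.675, -1.165)  len=0.4255
  (v1,v7,v3) [-+-] → (0.9511, 1.24948, 1.165)–(0.9511, 1.675, 1.165)  len=0.4255
  (v5,v1,v4) [+-+] → (0.9511, -1.675, 1.165)–(0.9511, -1.675, -0.869044)  len=2.0340
  (v5,v7,v1) [++-] → (0.9511, 1.24948, 1.165)–(0.9511, -1.675, 1.165)  len=2.9245
  (v3,v7,v2) [-+-] → (0.9511, 1.675, 1.165)–(0.9511, 1.675, 0.869044)  len=0.2960
  (v6,v4,v2) [++-] → (0.9511, -1.24948, -1.165)–(0.9511, 1.675, -1.165)  len=2.9245
  (v2,v7,v6) [-++] → (0.9511, 1.675, 0.869044)–(0.9511, 1.675, -1.165)  len=2.0340

Chained into 1 loop(s):
  loop 1: 8 segments, perimeter = 11.3600
Total perimeter = 11.360

loops=1 perimeter=11.360


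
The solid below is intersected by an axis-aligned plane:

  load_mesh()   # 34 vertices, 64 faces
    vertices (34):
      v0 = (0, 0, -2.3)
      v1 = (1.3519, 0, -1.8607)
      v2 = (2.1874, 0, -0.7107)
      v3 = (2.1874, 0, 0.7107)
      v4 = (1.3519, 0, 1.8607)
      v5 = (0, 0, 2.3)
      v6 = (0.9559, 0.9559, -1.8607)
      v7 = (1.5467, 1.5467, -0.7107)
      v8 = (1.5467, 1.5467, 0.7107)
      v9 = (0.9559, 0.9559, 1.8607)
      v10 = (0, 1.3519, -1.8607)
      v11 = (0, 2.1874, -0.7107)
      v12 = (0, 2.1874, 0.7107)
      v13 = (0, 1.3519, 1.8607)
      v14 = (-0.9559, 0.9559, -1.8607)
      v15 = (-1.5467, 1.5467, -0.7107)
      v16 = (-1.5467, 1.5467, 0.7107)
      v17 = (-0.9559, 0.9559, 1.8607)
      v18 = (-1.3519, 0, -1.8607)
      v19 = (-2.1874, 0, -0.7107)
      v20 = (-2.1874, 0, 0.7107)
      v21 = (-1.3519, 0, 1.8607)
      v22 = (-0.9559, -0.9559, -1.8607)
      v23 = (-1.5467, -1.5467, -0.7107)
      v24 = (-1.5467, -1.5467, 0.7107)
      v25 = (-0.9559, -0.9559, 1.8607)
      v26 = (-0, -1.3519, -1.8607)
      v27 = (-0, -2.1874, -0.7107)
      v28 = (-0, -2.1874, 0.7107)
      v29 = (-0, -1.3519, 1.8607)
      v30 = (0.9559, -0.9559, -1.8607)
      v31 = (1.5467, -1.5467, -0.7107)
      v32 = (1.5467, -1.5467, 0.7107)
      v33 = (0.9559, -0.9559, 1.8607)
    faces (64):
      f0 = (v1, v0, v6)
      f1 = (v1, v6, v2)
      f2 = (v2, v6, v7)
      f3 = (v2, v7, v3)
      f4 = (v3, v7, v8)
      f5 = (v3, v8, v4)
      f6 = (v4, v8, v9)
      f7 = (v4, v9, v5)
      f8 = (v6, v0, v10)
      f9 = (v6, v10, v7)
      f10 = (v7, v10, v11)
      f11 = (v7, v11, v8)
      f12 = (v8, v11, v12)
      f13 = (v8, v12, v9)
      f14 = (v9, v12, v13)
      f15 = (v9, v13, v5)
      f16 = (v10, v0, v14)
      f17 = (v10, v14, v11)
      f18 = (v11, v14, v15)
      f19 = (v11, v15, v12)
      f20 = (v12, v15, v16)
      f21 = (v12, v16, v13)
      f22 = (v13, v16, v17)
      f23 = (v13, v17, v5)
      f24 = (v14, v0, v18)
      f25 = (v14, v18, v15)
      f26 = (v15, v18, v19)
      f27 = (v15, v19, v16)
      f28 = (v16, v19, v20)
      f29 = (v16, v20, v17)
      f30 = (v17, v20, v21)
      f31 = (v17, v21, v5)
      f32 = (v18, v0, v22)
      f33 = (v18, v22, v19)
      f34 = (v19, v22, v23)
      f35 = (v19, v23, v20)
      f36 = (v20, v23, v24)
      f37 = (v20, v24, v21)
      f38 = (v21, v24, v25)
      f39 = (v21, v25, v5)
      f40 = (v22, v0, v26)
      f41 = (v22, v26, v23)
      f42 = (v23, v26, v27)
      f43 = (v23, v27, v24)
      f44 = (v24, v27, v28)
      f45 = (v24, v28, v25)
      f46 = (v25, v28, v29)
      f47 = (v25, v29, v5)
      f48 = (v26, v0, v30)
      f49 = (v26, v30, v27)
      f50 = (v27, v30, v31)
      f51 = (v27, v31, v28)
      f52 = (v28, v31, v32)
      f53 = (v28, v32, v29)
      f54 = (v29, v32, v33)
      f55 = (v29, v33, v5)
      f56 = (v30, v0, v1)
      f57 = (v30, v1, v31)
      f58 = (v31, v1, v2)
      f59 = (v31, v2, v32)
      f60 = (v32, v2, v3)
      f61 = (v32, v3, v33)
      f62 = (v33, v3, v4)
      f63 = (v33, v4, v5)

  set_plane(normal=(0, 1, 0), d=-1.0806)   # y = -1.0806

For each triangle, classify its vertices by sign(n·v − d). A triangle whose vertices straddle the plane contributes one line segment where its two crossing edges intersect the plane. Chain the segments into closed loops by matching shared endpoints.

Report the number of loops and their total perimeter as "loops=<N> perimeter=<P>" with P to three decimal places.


loops=1 perimeter=11.932

Straddling triangles (20 of 64):
  (v19,v22,v23) [++-] → (-1.0806, -1.0806, -1.61797)–(-1.73978, -1.0806, -0.7107)  len=1.1215
  (v19,v23,v20) [+-+] → (-1.73978, -1.0806, -0.7107)–(-1.73978, -1.0806, -0.282359)  len=0.4283
  (v20,v23,v24) [+--] → (-1.73978, -1.0806, -0.282359)–(-1.73978, -1.0806, 0.7107)  len=0.9931
  (v20,v24,v21) [+-+] → (-1.73978, -1.0806, 0.7107)–(-1.488, -1.0806, 1.05725)  len=0.4284
  (v21,v24,v25) [+-+] → (-1.488, -1.0806, 1.05725)–(-1.0806, -1.0806, 1.61797)  len=0.6931
  (v22,v0,v26) [++-] → (0, -1.0806, -1.94886)–(-0.654888, -1.0806, -1.8607)  len=0.6608
  (v22,v26,v23) [+--] → (-0.654888, -1.0806, -1.8607)–(-1.0806, -1.0806, -1.61797)  len=0.4900
  (v24,v28,v25) [--+] → (-0.859107, -1.0806, 1.74425)–(-1.0806, -1.0806, 1.61797)  len=0.2550
  (v25,v28,v29) [+--] → (-0.859107, -1.0806, 1.74425)–(-0.654888, -1.0806, 1.8607)  len=0.2351
  (v25,v29,v5) [+-+] → (-0.654888, -1.0806, 1.8607)–(0, -1.0806, 1.94886)  len=0.6608
  (v26,v0,v30) [-++] → (0, -1.0806, -1.94886)–(0.654888, -1.0806, -1.8607)  len=0.6608
  (v26,v30,v27) [-+-] → (0.654888, -1.0806, -1.8607)–(0.859107, -1.0806, -1.74425)  len=0.2351
  (v27,v30,v31) [-+-] → (0.859107, -1.0806, -1.74425)–(1.0806, -1.0806, -1.61797)  len=0.2550
  (v29,v32,v33) [--+] → (1.0806, -1.0806, 1.61797)–(0.654888, -1.0806, 1.8607)  len=0.4900
  (v29,v33,v5) [-++] → (0.654888, -1.0806, 1.8607)–(0, -1.0806, 1.94886)  len=0.6608
  (v30,v1,v31) [++-] → (1.488, -1.0806, -1.05725)–(1.0806, -1.0806, -1.61797)  len=0.6931
  (v31,v1,v2) [-++] → (1.488, -1.0806, -1.05725)–(1.73978, -1.0806, -0.7107)  len=0.4284
  (v31,v2,v32) [-+-] → (1.73978, -1.0806, -0.7107)–(1.73978, -1.0806, 0.282359)  len=0.9931
  (v32,v2,v3) [-++] → (1.73978, -1.0806, 0.282359)–(1.73978, -1.0806, 0.7107)  len=0.4283
  (v32,v3,v33) [-++] → (1.73978, -1.0806, 0.7107)–(1.0806, -1.0806, 1.61797)  len=1.1215

Chained into 1 loop(s):
  loop 1: 20 segments, perimeter = 11.9320
Total perimeter = 11.932


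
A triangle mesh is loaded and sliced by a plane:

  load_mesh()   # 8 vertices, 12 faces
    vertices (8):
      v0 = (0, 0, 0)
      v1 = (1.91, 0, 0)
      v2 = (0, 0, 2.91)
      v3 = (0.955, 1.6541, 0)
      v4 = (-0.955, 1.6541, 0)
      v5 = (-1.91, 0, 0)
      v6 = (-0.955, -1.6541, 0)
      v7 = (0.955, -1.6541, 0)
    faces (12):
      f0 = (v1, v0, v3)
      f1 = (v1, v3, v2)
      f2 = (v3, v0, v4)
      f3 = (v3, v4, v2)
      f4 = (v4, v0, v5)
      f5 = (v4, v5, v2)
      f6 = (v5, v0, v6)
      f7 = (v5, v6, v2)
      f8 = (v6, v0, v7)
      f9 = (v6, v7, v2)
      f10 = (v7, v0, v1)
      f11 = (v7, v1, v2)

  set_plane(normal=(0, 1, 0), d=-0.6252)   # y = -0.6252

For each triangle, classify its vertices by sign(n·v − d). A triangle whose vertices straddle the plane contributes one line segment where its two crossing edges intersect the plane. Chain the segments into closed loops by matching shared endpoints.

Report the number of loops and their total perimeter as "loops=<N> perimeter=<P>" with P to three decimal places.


loops=1 perimeter=8.150

Straddling triangles (6 of 12):
  (v5,v0,v6) [++-] → (-0.360961, -0.6252, 0)–(-1.54904, -0.6252, 0)  len=1.1881
  (v5,v6,v2) [+-+] → (-1.54904, -0.6252, 0)–(-0.360961, -0.6252, 1.81011)  len=2.1652
  (v6,v0,v7) [-+-] → (-0.360961, -0.6252, 0)–(0.360961, -0.6252, 0)  len=0.7219
  (v6,v7,v2) [--+] → (0.360961, -0.6252, 1.81011)–(-0.360961, -0.6252, 1.81011)  len=0.7219
  (v7,v0,v1) [-++] → (0.360961, -0.6252, 0)–(1.54904, -0.6252, 0)  len=1.1881
  (v7,v1,v2) [-++] → (1.54904, -0.6252, 0)–(0.360961, -0.6252, 1.81011)  len=2.1652

Chained into 1 loop(s):
  loop 1: 6 segments, perimeter = 8.1504
Total perimeter = 8.150


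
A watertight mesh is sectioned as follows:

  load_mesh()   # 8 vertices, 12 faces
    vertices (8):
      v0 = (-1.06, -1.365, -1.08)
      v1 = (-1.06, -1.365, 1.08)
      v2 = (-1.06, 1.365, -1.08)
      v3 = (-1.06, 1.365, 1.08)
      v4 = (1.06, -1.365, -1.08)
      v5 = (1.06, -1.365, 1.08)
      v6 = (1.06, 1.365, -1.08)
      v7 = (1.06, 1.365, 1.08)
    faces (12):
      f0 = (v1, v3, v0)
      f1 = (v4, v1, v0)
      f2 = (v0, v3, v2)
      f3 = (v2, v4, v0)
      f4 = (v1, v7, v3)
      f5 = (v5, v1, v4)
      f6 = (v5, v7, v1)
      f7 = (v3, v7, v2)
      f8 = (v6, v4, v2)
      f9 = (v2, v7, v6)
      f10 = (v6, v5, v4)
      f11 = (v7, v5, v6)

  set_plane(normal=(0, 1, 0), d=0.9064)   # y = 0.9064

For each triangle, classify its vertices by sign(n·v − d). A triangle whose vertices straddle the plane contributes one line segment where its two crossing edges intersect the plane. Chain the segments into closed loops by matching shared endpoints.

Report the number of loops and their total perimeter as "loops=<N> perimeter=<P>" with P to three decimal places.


Straddling triangles (8 of 12):
  (v1,v3,v0) [-+-] → (-1.06, 0.9064, 1.08)–(-1.06, 0.9064, 0.717152)  len=0.3628
  (v0,v3,v2) [-++] → (-1.06, 0.9064, 0.717152)–(-1.06, 0.9064, -1.08)  len=1.7972
  (v2,v4,v0) [+--] → (-0.703871, 0.9064, -1.08)–(-1.06, 0.9064, -1.08)  len=0.3561
  (v1,v7,v3) [-++] → (0.703871, 0.9064, 1.08)–(-1.06, 0.9064, 1.08)  len=1.7639
  (v5,v7,v1) [-+-] → (1.06, 0.9064, 1.08)–(0.703871, 0.9064, 1.08)  len=0.3561
  (v6,v4,v2) [+-+] → (1.06, 0.9064, -1.08)–(-0.703871, 0.9064, -1.08)  len=1.7639
  (v6,v5,v4) [+--] → (1.06, 0.9064, -0.717152)–(1.06, 0.9064, -1.08)  len=0.3628
  (v7,v5,v6) [+-+] → (1.06, 0.9064, 1.08)–(1.06, 0.9064, -0.717152)  len=1.7972

Chained into 1 loop(s):
  loop 1: 8 segments, perimeter = 8.5600
Total perimeter = 8.560

loops=1 perimeter=8.560


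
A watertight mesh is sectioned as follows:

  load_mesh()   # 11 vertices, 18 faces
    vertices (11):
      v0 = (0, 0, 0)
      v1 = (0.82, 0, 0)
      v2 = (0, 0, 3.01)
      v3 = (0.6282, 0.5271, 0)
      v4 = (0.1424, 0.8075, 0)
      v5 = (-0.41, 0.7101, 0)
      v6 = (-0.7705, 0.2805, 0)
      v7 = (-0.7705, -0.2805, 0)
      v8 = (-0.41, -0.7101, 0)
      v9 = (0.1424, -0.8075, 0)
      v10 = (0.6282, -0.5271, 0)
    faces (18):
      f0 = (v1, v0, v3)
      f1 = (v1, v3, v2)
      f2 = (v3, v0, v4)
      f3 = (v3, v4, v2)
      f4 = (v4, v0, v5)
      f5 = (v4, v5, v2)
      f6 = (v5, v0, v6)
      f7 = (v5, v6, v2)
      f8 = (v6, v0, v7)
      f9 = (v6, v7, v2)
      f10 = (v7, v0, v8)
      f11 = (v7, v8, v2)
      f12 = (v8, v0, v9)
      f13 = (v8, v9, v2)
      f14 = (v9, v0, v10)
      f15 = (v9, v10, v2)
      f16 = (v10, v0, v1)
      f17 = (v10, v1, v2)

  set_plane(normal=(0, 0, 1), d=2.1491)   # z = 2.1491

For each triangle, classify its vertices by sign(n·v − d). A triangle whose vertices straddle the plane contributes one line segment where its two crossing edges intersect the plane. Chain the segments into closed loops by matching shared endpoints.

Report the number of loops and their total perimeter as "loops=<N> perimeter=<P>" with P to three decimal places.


loops=1 perimeter=1.444

Straddling triangles (9 of 18):
  (v1,v3,v2) [--+] → (0.179674, 0.150758, 2.1491)–(0.234531, 0, 2.1491)  len=0.1604
  (v3,v4,v2) [--+] → (0.0407283, 0.230956, 2.1491)–(0.179674, 0.150758, 2.1491)  len=0.1604
  (v4,v5,v2) [--+] → (-0.117265, 0.203098, 2.1491)–(0.0407283, 0.230956, 2.1491)  len=0.1604
  (v5,v6,v2) [--+] → (-0.220373, 0.0802267, 2.1491)–(-0.117265, 0.203098, 2.1491)  len=0.1604
  (v6,v7,v2) [--+] → (-0.220373, -0.0802267, 2.1491)–(-0.220373, 0.0802267, 2.1491)  len=0.1605
  (v7,v8,v2) [--+] → (-0.117265, -0.203098, 2.1491)–(-0.220373, -0.0802267, 2.1491)  len=0.1604
  (v8,v9,v2) [--+] → (0.0407283, -0.230956, 2.1491)–(-0.117265, -0.203098, 2.1491)  len=0.1604
  (v9,v10,v2) [--+] → (0.179674, -0.150758, 2.1491)–(0.0407283, -0.230956, 2.1491)  len=0.1604
  (v10,v1,v2) [--+] → (0.234531, 0, 2.1491)–(0.179674, -0.150758, 2.1491)  len=0.1604

Chained into 1 loop(s):
  loop 1: 9 segments, perimeter = 1.4438
Total perimeter = 1.444


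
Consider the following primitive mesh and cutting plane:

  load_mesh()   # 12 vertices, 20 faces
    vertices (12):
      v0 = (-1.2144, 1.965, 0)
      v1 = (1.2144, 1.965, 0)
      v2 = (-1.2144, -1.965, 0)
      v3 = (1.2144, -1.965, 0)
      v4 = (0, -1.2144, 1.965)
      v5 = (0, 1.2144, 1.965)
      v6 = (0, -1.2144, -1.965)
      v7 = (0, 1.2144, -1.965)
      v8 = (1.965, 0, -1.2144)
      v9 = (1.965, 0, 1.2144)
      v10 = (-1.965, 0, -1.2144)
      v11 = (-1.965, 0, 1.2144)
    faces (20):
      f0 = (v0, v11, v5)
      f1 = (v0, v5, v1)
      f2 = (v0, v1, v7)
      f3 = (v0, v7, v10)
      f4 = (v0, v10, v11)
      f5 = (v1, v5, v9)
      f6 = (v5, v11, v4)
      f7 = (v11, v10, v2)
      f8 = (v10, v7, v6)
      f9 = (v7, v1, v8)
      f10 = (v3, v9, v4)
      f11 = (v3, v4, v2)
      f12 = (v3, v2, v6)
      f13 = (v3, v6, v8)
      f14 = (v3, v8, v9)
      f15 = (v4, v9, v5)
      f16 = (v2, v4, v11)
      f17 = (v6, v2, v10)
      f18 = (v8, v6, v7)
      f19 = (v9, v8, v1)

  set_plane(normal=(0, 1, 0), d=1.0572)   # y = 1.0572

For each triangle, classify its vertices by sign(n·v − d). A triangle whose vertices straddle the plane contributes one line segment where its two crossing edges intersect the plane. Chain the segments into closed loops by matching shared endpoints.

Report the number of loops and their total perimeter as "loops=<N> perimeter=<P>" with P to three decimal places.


loops=1 perimeter=10.726

Straddling triangles (10 of 20):
  (v0,v11,v5) [+-+] → (-1.56117, 1.0572, 0.561034)–(-0.254363, 1.0572, 1.86784)  len=1.8481
  (v0,v7,v10) [++-] → (-0.254363, 1.0572, -1.86784)–(-1.56117, 1.0572, -0.561034)  len=1.8481
  (v0,v10,v11) [+--] → (-1.56117, 1.0572, -0.561034)–(-1.56117, 1.0572, 0.561034)  len=1.1221
  (v1,v5,v9) [++-] → (0.254363, 1.0572, 1.86784)–(1.56117, 1.0572, 0.561034)  len=1.8481
  (v5,v11,v4) [+--] → (-0.254363, 1.0572, 1.86784)–(0, 1.0572, 1.965)  len=0.2723
  (v10,v7,v6) [-+-] → (-0.254363, 1.0572, -1.86784)–(0, 1.0572, -1.965)  len=0.2723
  (v7,v1,v8) [++-] → (1.56117, 1.0572, -0.561034)–(0.254363, 1.0572, -1.86784)  len=1.8481
  (v4,v9,v5) [--+] → (0.254363, 1.0572, 1.86784)–(0, 1.0572, 1.965)  len=0.2723
  (v8,v6,v7) [--+] → (0, 1.0572, -1.965)–(0.254363, 1.0572, -1.86784)  len=0.2723
  (v9,v8,v1) [--+] → (1.56117, 1.0572, -0.561034)–(1.56117, 1.0572, 0.561034)  len=1.1221

Chained into 1 loop(s):
  loop 1: 10 segments, perimeter = 10.7257
Total perimeter = 10.726


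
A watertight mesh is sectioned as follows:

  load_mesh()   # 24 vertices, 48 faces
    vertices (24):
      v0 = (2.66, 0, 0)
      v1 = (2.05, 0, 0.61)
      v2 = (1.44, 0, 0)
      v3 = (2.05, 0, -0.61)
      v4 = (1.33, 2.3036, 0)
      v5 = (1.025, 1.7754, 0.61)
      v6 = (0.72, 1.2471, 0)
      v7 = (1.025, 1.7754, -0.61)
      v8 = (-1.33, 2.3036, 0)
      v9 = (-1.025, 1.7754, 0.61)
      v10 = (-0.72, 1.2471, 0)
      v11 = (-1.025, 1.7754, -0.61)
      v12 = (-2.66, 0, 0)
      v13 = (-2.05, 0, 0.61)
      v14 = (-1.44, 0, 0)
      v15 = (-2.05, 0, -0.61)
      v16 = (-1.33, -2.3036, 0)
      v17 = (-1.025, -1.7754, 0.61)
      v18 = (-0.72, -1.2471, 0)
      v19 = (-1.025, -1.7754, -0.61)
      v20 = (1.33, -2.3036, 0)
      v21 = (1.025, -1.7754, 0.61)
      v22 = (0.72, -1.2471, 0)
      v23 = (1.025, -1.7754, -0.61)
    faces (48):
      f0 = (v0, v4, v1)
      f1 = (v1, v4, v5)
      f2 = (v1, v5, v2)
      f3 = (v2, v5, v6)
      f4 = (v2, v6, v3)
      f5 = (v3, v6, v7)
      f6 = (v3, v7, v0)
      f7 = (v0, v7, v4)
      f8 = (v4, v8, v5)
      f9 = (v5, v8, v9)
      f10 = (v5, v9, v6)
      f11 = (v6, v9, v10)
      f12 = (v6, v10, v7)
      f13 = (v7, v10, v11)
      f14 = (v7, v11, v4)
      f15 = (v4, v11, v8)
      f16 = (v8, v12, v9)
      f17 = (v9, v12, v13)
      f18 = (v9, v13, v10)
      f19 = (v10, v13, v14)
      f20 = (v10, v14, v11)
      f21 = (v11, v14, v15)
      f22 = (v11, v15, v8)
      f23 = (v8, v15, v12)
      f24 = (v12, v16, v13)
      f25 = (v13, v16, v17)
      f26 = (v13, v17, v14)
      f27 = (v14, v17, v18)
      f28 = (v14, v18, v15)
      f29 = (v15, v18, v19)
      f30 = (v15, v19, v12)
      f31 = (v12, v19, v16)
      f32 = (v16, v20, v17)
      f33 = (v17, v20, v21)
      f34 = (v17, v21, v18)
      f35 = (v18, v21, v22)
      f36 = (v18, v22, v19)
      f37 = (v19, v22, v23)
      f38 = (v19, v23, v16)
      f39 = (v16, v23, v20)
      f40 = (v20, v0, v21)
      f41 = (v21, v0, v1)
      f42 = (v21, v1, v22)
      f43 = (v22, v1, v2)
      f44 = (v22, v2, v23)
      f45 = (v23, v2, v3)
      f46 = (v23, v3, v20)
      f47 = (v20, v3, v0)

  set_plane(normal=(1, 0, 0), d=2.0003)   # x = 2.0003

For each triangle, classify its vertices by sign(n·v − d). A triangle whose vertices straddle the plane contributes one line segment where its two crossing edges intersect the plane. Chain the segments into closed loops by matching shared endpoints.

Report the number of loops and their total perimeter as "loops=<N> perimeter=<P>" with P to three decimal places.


Straddling triangles (14 of 48):
  (v0,v4,v1) [+-+] → (2.0003, 1.14262, 0)–(2.0003, 0.159012, 0.567893)  len=1.1358
  (v1,v4,v5) [+--] → (2.0003, 0.159012, 0.567893)–(2.0003, 0.0860852, 0.61)  len=0.0842
  (v1,v5,v2) [+--] → (2.0003, 0.0860852, 0.61)–(2.0003, 0, 0.5603)  len=0.0994
  (v2,v6,v3) [--+] → (2.0003, 0.0466022, -0.587205)–(2.0003, 0, -0.5603)  len=0.0538
  (v3,v6,v7) [+--] → (2.0003, 0.0466022, -0.587205)–(2.0003, 0.0860852, -0.61)  len=0.0456
  (v3,v7,v0) [+-+] → (2.0003, 0.0860852, -0.61)–(2.0003, 0.716349, -0.246127)  len=0.7278
  (v0,v7,v4) [+--] → (2.0003, 0.716349, -0.246127)–(2.0003, 1.14262, 0)  len=0.4922
  (v20,v0,v21) [-+-] → (2.0003, -1.14262, 0)–(2.0003, -0.716349, 0.246127)  len=0.4922
  (v21,v0,v1) [-++] → (2.0003, -0.716349, 0.246127)–(2.0003, -0.0860852, 0.61)  len=0.7278
  (v21,v1,v22) [-+-] → (2.0003, -0.0860852, 0.61)–(2.0003, -0.0466022, 0.587205)  len=0.0456
  (v22,v1,v2) [-+-] → (2.0003, -0.0466022, 0.587205)–(2.0003, 0, 0.5603)  len=0.0538
  (v23,v2,v3) [--+] → (2.0003, 0, -0.5603)–(2.0003, -0.0860852, -0.61)  len=0.0994
  (v23,v3,v20) [-+-] → (2.0003, -0.0860852, -0.61)–(2.0003, -0.159012, -0.567893)  len=0.0842
  (v20,v3,v0) [-++] → (2.0003, -0.159012, -0.567893)–(2.0003, -1.14262, 0)  len=1.1358

Chained into 1 loop(s):
  loop 1: 14 segments, perimeter = 5.2776
Total perimeter = 5.278

loops=1 perimeter=5.278


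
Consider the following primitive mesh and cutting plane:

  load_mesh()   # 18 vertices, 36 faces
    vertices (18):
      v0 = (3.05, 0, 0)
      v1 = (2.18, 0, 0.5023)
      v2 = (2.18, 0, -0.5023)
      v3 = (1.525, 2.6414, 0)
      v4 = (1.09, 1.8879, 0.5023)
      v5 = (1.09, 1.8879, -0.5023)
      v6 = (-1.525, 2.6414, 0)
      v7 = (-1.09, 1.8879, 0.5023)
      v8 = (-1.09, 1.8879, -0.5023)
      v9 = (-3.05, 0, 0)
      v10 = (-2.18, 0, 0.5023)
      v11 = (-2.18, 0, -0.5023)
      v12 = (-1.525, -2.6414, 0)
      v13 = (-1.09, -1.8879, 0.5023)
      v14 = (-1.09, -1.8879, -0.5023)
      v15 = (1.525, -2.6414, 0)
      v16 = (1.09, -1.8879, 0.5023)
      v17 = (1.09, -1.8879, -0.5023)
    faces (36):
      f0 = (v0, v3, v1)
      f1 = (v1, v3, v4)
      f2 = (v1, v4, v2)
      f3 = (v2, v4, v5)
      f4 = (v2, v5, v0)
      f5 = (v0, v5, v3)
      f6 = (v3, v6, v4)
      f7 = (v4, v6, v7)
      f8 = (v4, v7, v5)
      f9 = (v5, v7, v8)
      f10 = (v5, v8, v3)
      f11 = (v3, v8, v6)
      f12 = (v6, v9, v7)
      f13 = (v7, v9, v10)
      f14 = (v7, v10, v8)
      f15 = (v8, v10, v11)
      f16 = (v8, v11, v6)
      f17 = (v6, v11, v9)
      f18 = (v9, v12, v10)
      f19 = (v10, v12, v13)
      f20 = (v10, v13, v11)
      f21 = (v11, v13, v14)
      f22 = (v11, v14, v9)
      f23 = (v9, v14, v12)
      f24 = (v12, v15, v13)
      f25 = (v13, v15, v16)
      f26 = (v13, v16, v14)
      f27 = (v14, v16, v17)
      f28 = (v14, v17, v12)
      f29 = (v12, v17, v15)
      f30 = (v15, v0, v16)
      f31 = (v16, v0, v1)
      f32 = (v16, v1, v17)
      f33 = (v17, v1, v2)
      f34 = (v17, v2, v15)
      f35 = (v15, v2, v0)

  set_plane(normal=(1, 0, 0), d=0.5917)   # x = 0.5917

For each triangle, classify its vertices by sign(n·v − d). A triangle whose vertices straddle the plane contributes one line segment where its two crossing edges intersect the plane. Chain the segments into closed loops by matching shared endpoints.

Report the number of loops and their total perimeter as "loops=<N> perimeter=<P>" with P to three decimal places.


loops=2 perimeter=5.632

Straddling triangles (12 of 36):
  (v3,v6,v4) [+-+] → (0.5917, 2.6414, 0)–(0.5917, 2.03148, 0.406584)  len=0.7330
  (v4,v6,v7) [+--] → (0.5917, 2.03148, 0.406584)–(0.5917, 1.8879, 0.5023)  len=0.1726
  (v4,v7,v5) [+-+] → (0.5917, 1.8879, 0.5023)–(0.5917, 1.8879, -0.272671)  len=0.7750
  (v5,v7,v8) [+--] → (0.5917, 1.8879, -0.272671)–(0.5917, 1.8879, -0.5023)  len=0.2296
  (v5,v8,v3) [+-+] → (0.5917, 1.8879, -0.5023)–(0.5917, 2.37247, -0.179272)  len=0.5824
  (v3,v8,v6) [+--] → (0.5917, 2.37247, -0.179272)–(0.5917, 2.6414, 0)  len=0.3232
  (v12,v15,v13) [-+-] → (0.5917, -2.6414, 0)–(0.5917, -2.37247, 0.179272)  len=0.3232
  (v13,v15,v16) [-++] → (0.5917, -2.37247, 0.179272)–(0.5917, -1.8879, 0.5023)  len=0.5824
  (v13,v16,v14) [-+-] → (0.5917, -1.8879, 0.5023)–(0.5917, -1.8879, 0.272671)  len=0.2296
  (v14,v16,v17) [-++] → (0.5917, -1.8879, 0.272671)–(0.5917, -1.8879, -0.5023)  len=0.7750
  (v14,v17,v12) [-+-] → (0.5917, -1.8879, -0.5023)–(0.5917, -2.03148, -0.406584)  len=0.1726
  (v12,v17,v15) [-++] → (0.5917, -2.03148, -0.406584)–(0.5917, -2.6414, 0)  len=0.7330

Chained into 2 loop(s):
  loop 1: 6 segments, perimeter = 2.8158
  loop 2: 6 segments, perimeter = 2.8158
Total perimeter = 5.632


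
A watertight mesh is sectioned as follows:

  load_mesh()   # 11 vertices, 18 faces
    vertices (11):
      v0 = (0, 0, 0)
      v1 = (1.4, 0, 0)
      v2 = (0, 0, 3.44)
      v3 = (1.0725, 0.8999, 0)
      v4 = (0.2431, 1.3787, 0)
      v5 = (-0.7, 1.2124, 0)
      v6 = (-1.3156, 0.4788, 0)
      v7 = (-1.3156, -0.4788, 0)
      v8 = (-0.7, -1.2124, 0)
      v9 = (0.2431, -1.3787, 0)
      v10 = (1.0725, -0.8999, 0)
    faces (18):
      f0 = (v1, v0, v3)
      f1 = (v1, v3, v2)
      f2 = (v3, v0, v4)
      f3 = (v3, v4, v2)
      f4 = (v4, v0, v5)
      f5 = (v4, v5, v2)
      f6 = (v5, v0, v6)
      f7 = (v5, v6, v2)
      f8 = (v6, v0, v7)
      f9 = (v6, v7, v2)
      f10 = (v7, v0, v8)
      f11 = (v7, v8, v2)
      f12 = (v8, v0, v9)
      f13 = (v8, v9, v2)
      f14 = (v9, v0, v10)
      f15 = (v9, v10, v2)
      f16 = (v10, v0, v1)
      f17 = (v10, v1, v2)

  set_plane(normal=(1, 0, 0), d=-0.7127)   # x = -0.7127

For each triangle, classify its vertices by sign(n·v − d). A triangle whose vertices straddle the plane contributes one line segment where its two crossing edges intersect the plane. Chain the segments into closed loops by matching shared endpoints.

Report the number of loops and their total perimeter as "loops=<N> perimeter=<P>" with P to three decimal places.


Straddling triangles (6 of 18):
  (v5,v0,v6) [++-] → (-0.7127, 0.25938, 0)–(-0.7127, 1.19727, 0)  len=0.9379
  (v5,v6,v2) [+-+] → (-0.7127, 1.19727, 0)–(-0.7127, 0.25938, 1.57645)  len=1.8343
  (v6,v0,v7) [-+-] → (-0.7127, 0.25938, 0)–(-0.7127, -0.25938, 0)  len=0.5188
  (v6,v7,v2) [--+] → (-0.7127, -0.25938, 1.57645)–(-0.7127, 0.25938, 1.57645)  len=0.5188
  (v7,v0,v8) [-++] → (-0.7127, -0.25938, 0)–(-0.7127, -1.19727, 0)  len=0.9379
  (v7,v8,v2) [-++] → (-0.7127, -1.19727, 0)–(-0.7127, -0.25938, 1.57645)  len=1.8343

Chained into 1 loop(s):
  loop 1: 6 segments, perimeter = 6.5820
Total perimeter = 6.582

loops=1 perimeter=6.582


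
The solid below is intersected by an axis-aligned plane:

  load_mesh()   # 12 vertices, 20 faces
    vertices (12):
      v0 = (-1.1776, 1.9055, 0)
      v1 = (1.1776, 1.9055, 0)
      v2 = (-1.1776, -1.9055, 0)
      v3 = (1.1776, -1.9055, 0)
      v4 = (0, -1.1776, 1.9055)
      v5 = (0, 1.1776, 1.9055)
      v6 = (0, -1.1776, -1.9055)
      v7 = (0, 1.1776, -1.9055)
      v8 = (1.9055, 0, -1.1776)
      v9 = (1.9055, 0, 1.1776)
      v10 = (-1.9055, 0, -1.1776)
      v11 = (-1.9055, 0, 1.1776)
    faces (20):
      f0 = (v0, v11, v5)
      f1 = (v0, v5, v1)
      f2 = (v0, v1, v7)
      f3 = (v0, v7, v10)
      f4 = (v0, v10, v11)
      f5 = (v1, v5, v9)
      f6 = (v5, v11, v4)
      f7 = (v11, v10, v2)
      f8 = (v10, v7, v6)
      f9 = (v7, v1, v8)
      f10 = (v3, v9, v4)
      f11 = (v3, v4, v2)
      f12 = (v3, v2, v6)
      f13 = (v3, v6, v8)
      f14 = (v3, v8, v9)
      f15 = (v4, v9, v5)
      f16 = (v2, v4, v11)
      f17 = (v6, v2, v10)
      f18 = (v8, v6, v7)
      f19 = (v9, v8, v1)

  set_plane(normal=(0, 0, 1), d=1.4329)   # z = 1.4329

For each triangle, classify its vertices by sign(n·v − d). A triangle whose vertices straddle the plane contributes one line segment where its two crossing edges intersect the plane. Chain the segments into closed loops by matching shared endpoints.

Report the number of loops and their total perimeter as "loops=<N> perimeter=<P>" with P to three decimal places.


loops=1 perimeter=8.167

Straddling triangles (8 of 20):
  (v0,v11,v5) [--+] → (-1.23717, 0.413026, 1.4329)–(-0.292067, 1.35813, 1.4329)  len=1.3366
  (v0,v5,v1) [-+-] → (-0.292067, 1.35813, 1.4329)–(0.292067, 1.35813, 1.4329)  len=0.5841
  (v1,v5,v9) [-+-] → (0.292067, 1.35813, 1.4329)–(1.23717, 0.413026, 1.4329)  len=1.3366
  (v5,v11,v4) [+-+] → (-1.23717, 0.413026, 1.4329)–(-1.23717, -0.413026, 1.4329)  len=0.8261
  (v3,v9,v4) [--+] → (1.23717, -0.413026, 1.4329)–(0.292067, -1.35813, 1.4329)  len=1.3366
  (v3,v4,v2) [-+-] → (0.292067, -1.35813, 1.4329)–(-0.292067, -1.35813, 1.4329)  len=0.5841
  (v4,v9,v5) [+-+] → (1.23717, -0.413026, 1.4329)–(1.23717, 0.413026, 1.4329)  len=0.8261
  (v2,v4,v11) [-+-] → (-0.292067, -1.35813, 1.4329)–(-1.23717, -0.413026, 1.4329)  len=1.3366

Chained into 1 loop(s):
  loop 1: 8 segments, perimeter = 8.1667
Total perimeter = 8.167


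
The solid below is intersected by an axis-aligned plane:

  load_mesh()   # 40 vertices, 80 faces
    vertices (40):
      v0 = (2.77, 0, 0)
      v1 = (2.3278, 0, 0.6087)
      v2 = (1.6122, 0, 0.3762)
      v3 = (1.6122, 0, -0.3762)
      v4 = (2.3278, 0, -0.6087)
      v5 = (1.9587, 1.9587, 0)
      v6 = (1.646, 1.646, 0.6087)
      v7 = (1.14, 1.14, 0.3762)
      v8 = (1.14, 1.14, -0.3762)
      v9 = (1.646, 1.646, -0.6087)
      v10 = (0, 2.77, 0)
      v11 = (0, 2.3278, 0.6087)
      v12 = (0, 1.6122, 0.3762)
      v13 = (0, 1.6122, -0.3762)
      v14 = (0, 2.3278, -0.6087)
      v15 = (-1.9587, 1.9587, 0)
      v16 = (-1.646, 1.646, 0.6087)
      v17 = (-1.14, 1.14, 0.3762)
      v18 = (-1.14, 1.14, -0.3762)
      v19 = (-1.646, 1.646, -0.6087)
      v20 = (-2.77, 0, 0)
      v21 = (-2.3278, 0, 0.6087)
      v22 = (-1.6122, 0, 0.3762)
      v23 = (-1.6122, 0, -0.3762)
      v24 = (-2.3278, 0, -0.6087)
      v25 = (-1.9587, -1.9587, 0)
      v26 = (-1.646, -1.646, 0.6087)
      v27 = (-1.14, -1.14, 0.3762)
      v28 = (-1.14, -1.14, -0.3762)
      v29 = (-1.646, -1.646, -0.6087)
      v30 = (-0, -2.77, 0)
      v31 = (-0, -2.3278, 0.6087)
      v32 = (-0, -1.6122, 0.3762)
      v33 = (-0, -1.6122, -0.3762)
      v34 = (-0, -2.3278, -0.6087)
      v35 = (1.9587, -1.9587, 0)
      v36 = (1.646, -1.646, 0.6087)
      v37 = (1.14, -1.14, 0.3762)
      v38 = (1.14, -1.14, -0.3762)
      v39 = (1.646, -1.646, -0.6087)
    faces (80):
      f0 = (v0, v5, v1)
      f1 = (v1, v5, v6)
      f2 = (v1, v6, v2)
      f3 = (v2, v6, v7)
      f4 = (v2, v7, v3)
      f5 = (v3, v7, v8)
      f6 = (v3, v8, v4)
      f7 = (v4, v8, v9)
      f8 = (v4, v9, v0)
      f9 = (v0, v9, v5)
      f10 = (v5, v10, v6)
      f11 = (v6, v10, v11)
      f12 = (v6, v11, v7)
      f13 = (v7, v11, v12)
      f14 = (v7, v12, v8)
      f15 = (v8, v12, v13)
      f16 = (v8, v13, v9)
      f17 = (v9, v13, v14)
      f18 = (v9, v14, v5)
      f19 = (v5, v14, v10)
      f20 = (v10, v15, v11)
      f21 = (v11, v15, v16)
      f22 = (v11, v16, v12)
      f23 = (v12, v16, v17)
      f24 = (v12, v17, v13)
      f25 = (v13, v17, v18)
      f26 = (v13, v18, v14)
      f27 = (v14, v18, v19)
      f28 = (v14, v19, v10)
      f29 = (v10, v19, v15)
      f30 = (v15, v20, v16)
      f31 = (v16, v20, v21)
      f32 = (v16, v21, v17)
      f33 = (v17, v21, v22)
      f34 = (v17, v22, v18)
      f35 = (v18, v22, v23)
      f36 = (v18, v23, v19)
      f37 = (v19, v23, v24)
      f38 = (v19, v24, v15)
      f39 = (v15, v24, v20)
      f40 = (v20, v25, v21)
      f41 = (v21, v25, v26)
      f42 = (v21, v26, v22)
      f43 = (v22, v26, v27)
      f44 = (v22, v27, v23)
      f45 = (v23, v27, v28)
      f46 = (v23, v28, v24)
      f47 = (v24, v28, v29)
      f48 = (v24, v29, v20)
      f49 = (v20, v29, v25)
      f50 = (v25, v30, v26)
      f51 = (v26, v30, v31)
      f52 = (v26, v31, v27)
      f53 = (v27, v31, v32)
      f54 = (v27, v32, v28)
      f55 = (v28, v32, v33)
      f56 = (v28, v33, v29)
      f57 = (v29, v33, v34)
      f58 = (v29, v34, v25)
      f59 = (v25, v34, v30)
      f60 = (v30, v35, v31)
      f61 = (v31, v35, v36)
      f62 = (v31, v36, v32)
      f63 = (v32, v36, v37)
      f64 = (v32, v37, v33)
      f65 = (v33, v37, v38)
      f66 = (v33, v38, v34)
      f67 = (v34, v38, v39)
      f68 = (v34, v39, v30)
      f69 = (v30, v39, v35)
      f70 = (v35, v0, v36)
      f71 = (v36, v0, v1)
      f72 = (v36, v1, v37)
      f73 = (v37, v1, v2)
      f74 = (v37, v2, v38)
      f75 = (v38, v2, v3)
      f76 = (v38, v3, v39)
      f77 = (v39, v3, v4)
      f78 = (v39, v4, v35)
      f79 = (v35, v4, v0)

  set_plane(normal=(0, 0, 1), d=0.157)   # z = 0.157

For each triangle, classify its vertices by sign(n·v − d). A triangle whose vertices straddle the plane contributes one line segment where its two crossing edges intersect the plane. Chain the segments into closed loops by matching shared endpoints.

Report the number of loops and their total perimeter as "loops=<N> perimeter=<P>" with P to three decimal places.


Straddling triangles (32 of 80):
  (v0,v5,v1) [--+] → (2.0539, 1.4535, 0.157)–(2.65594, 0, 0.157)  len=1.5733
  (v1,v5,v6) [+-+] → (2.0539, 1.4535, 0.157)–(1.87805, 1.87805, 0.157)  len=0.4595
  (v2,v7,v3) [++-] → (1.27757, 0.807879, 0.157)–(1.6122, 0, 0.157)  len=0.8744
  (v3,v7,v8) [-+-] → (1.27757, 0.807879, 0.157)–(1.14, 1.14, 0.157)  len=0.3595
  (v5,v10,v6) [--+] → (0.424547, 2.48009, 0.157)–(1.87805, 1.87805, 0.157)  len=1.5733
  (v6,v10,v11) [+-+] → (0.424547, 2.48009, 0.157)–(0, 2.65594, 0.157)  len=0.4595
  (v7,v12,v8) [++-] → (0.332121, 1.47463, 0.157)–(1.14, 1.14, 0.157)  len=0.8744
  (v8,v12,v13) [-+-] → (0.332121, 1.47463, 0.157)–(0, 1.6122, 0.157)  len=0.3595
  (v10,v15,v11) [--+] → (-1.4535, 2.0539, 0.157)–(0, 2.65594, 0.157)  len=1.5733
  (v11,v15,v16) [+-+] → (-1.4535, 2.0539, 0.157)–(-1.87805, 1.87805, 0.157)  len=0.4595
  (v12,v17,v13) [++-] → (-0.807879, 1.27757, 0.157)–(0, 1.6122, 0.157)  len=0.8744
  (v13,v17,v18) [-+-] → (-0.807879, 1.27757, 0.157)–(-1.14, 1.14, 0.157)  len=0.3595
  (v15,v20,v16) [--+] → (-2.48009, 0.424547, 0.157)–(-1.87805, 1.87805, 0.157)  len=1.5733
  (v16,v20,v21) [+-+] → (-2.48009, 0.424547, 0.157)–(-2.65594, 0, 0.157)  len=0.4595
  (v17,v22,v18) [++-] → (-1.47463, 0.332121, 0.157)–(-1.14, 1.14, 0.157)  len=0.8744
  (v18,v22,v23) [-+-] → (-1.47463, 0.332121, 0.157)–(-1.6122, 0, 0.157)  len=0.3595
  (v20,v25,v21) [--+] → (-2.0539, -1.4535, 0.157)–(-2.65594, 0, 0.157)  len=1.5733
  (v21,v25,v26) [+-+] → (-2.0539, -1.4535, 0.157)–(-1.87805, -1.87805, 0.157)  len=0.4595
  (v22,v27,v23) [++-] → (-1.27757, -0.807879, 0.157)–(-1.6122, 0, 0.157)  len=0.8744
  (v23,v27,v28) [-+-] → (-1.27757, -0.807879, 0.157)–(-1.14, -1.14, 0.157)  len=0.3595
  (v25,v30,v26) [--+] → (-0.424547, -2.48009, 0.157)–(-1.87805, -1.87805, 0.157)  len=1.5733
  (v26,v30,v31) [+-+] → (-0.424547, -2.48009, 0.157)–(0, -2.65594, 0.157)  len=0.4595
  (v27,v32,v28) [++-] → (-0.332121, -1.47463, 0.157)–(-1.14, -1.14, 0.157)  len=0.8744
  (v28,v32,v33) [-+-] → (-0.332121, -1.47463, 0.157)–(0, -1.6122, 0.157)  len=0.3595
  (v30,v35,v31) [--+] → (1.4535, -2.0539, 0.157)–(0, -2.65594, 0.157)  len=1.5733
  (v31,v35,v36) [+-+] → (1.4535, -2.0539, 0.157)–(1.87805, -1.87805, 0.157)  len=0.4595
  (v32,v37,v33) [++-] → (0.807879, -1.27757, 0.157)–(0, -1.6122, 0.157)  len=0.8744
  (v33,v37,v38) [-+-] → (0.807879, -1.27757, 0.157)–(1.14, -1.14, 0.157)  len=0.3595
  (v35,v0,v36) [--+] → (2.48009, -0.424547, 0.157)–(1.87805, -1.87805, 0.157)  len=1.5733
  (v36,v0,v1) [+-+] → (2.48009, -0.424547, 0.157)–(2.65594, 0, 0.157)  len=0.4595
  (v37,v2,v38) [++-] → (1.47463, -0.332121, 0.157)–(1.14, -1.14, 0.157)  len=0.8744
  (v38,v2,v3) [-+-] → (1.47463, -0.332121, 0.157)–(1.6122, 0, 0.157)  len=0.3595

Chained into 2 loop(s):
  loop 1: 16 segments, perimeter = 16.2622
  loop 2: 16 segments, perimeter = 9.8714
Total perimeter = 26.134

loops=2 perimeter=26.134


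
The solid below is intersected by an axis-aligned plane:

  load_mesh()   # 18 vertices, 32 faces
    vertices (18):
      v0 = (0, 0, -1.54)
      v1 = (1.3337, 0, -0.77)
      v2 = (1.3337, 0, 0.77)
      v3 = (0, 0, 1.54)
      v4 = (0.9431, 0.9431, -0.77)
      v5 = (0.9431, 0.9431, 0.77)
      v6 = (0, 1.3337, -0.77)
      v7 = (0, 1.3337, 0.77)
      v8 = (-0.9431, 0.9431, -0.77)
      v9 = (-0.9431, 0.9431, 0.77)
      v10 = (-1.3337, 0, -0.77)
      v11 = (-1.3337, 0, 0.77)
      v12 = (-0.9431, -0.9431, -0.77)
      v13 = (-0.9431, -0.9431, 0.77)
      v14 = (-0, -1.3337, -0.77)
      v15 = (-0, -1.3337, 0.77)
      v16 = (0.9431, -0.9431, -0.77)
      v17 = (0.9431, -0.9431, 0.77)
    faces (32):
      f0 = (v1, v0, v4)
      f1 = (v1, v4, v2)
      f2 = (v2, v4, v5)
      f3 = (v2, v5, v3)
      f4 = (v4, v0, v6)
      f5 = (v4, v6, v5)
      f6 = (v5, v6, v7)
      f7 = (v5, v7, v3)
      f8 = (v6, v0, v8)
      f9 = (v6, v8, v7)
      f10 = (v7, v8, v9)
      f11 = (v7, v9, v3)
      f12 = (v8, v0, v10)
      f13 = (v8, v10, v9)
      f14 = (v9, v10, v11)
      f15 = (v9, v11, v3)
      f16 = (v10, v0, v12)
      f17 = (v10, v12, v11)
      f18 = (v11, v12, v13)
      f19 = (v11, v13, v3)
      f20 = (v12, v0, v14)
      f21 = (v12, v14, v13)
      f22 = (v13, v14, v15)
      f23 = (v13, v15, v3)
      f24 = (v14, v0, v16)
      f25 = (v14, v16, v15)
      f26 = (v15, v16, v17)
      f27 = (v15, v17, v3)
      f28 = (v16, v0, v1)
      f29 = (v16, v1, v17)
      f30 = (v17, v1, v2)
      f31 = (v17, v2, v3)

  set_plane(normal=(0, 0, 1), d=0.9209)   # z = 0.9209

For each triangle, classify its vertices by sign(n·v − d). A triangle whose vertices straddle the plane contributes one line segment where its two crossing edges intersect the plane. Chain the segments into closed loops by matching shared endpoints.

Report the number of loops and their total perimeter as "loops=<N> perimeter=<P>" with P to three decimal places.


Straddling triangles (8 of 32):
  (v2,v5,v3) [--+] → (0.758277, 0.758277, 0.9209)–(1.07233, 0, 0.9209)  len=0.8207
  (v5,v7,v3) [--+] → (0, 1.07233, 0.9209)–(0.758277, 0.758277, 0.9209)  len=0.8207
  (v7,v9,v3) [--+] → (-0.758277, 0.758277, 0.9209)–(0, 1.07233, 0.9209)  len=0.8207
  (v9,v11,v3) [--+] → (-1.07233, 0, 0.9209)–(-0.758277, 0.758277, 0.9209)  len=0.8207
  (v11,v13,v3) [--+] → (-0.758277, -0.758277, 0.9209)–(-1.07233, 0, 0.9209)  len=0.8207
  (v13,v15,v3) [--+] → (0, -1.07233, 0.9209)–(-0.758277, -0.758277, 0.9209)  len=0.8207
  (v15,v17,v3) [--+] → (0.758277, -0.758277, 0.9209)–(0, -1.07233, 0.9209)  len=0.8207
  (v17,v2,v3) [--+] → (1.07233, 0, 0.9209)–(0.758277, -0.758277, 0.9209)  len=0.8207

Chained into 1 loop(s):
  loop 1: 8 segments, perimeter = 6.5659
Total perimeter = 6.566

loops=1 perimeter=6.566


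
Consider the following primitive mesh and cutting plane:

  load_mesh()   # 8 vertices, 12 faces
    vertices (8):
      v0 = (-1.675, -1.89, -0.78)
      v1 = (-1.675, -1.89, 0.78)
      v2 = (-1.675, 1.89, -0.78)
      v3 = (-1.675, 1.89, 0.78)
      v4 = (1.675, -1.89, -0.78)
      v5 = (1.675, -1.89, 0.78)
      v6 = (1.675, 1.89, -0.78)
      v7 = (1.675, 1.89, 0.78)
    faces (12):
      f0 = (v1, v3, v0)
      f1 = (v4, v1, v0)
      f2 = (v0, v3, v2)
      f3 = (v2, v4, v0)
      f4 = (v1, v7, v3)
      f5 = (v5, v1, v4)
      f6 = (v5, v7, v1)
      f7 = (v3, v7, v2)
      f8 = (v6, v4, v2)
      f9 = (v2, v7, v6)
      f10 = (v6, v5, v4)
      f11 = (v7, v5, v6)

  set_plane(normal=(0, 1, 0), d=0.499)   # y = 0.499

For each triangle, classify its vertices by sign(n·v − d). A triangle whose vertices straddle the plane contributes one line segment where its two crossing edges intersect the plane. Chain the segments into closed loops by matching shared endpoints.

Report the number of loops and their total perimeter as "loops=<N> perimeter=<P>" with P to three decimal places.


loops=1 perimeter=9.820

Straddling triangles (8 of 12):
  (v1,v3,v0) [-+-] → (-1.675, 0.499, 0.78)–(-1.675, 0.499, 0.205937)  len=0.5741
  (v0,v3,v2) [-++] → (-1.675, 0.499, 0.205937)–(-1.675, 0.499, -0.78)  len=0.9859
  (v2,v4,v0) [+--] → (-0.442235, 0.499, -0.78)–(-1.675, 0.499, -0.78)  len=1.2328
  (v1,v7,v3) [-++] → (0.442235, 0.499, 0.78)–(-1.675, 0.499, 0.78)  len=2.1172
  (v5,v7,v1) [-+-] → (1.675, 0.499, 0.78)–(0.442235, 0.499, 0.78)  len=1.2328
  (v6,v4,v2) [+-+] → (1.675, 0.499, -0.78)–(-0.442235, 0.499, -0.78)  len=2.1172
  (v6,v5,v4) [+--] → (1.675, 0.499, -0.205937)–(1.675, 0.499, -0.78)  len=0.5741
  (v7,v5,v6) [+-+] → (1.675, 0.499, 0.78)–(1.675, 0.499, -0.205937)  len=0.9859

Chained into 1 loop(s):
  loop 1: 8 segments, perimeter = 9.8200
Total perimeter = 9.820


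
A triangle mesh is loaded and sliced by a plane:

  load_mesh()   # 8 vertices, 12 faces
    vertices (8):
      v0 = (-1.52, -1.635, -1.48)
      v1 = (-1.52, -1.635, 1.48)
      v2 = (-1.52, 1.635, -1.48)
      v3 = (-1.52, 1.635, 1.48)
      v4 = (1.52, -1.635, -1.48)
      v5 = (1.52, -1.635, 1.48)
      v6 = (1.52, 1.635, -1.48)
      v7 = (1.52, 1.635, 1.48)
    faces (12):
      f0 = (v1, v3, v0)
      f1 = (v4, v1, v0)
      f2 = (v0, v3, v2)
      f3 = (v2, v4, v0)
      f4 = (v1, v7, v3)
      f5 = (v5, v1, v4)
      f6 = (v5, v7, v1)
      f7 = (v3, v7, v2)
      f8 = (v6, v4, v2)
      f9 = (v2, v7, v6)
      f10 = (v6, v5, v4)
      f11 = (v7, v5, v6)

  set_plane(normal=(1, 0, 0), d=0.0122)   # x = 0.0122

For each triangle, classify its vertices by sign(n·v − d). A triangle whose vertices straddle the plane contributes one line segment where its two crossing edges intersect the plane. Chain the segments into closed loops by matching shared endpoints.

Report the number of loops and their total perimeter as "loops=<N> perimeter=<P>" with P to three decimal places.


Straddling triangles (8 of 12):
  (v4,v1,v0) [+--] → (0.0122, -1.635, -0.0118789)–(0.0122, -1.635, -1.48)  len=1.4681
  (v2,v4,v0) [-+-] → (0.0122, -0.013123, -1.48)–(0.0122, -1.635, -1.48)  len=1.6219
  (v1,v7,v3) [-+-] → (0.0122, 0.013123, 1.48)–(0.0122, 1.635, 1.48)  len=1.6219
  (v5,v1,v4) [+-+] → (0.0122, -1.635, 1.48)–(0.0122, -1.635, -0.0118789)  len=1.4919
  (v5,v7,v1) [++-] → (0.0122, 0.013123, 1.48)–(0.0122, -1.635, 1.48)  len=1.6481
  (v3,v7,v2) [-+-] → (0.0122, 1.635, 1.48)–(0.0122, 1.635, 0.0118789)  len=1.4681
  (v6,v4,v2) [++-] → (0.0122, -0.013123, -1.48)–(0.0122, 1.635, -1.48)  len=1.6481
  (v2,v7,v6) [-++] → (0.0122, 1.635, 0.0118789)–(0.0122, 1.635, -1.48)  len=1.4919

Chained into 1 loop(s):
  loop 1: 8 segments, perimeter = 12.4600
Total perimeter = 12.460

loops=1 perimeter=12.460
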